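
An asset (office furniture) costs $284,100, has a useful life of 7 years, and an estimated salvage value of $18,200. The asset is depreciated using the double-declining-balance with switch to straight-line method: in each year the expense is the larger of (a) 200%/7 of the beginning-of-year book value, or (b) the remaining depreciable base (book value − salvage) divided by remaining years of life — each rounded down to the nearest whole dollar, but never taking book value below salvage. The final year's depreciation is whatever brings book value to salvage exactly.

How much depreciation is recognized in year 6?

$17,312

Depreciable base = $284,100 − $18,200 = $265,900.
Year 1: DB = ⌊$284,100 × 200%/7⌋ = $81,171; SL = ⌊$265,900/7⌋ = $37,985 → take DB $81,171. Book value $202,929.
Year 2: DB = ⌊$202,929 × 200%/7⌋ = $57,979; SL = ⌊$184,729/6⌋ = $30,788 → take DB $57,979. Book value $144,950.
Year 3: DB = ⌊$144,950 × 200%/7⌋ = $41,414; SL = ⌊$126,750/5⌋ = $25,350 → take DB $41,414. Book value $103,536.
Year 4: DB = ⌊$103,536 × 200%/7⌋ = $29,581; SL = ⌊$85,336/4⌋ = $21,334 → take DB $29,581. Book value $73,955.
Year 5: DB = ⌊$73,955 × 200%/7⌋ = $21,130; SL = ⌊$55,755/3⌋ = $18,585 → take DB $21,130. Book value $52,825.
Year 6: DB = ⌊$52,825 × 200%/7⌋ = $15,092; SL = ⌊$34,625/2⌋ = $17,312 → take SL $17,312. Book value $35,513.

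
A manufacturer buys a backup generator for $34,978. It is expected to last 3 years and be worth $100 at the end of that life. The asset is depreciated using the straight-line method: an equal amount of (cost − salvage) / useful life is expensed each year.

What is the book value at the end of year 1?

Depreciable base = $34,978 − $100 = $34,878.
Annual expense = $34,878 / 3 = $11,626.
End of year 1: book value $23,352.

$23,352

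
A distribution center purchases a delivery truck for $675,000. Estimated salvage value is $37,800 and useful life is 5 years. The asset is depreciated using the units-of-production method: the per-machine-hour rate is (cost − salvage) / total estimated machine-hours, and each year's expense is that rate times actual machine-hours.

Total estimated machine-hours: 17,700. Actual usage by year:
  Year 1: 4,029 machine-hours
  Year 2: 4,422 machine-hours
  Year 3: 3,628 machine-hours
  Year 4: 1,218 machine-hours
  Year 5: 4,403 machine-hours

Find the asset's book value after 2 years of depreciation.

$370,764

Depreciable base = $675,000 − $37,800 = $637,200.
Rate = $637,200 / 17,700 machine-hours = $36 per machine-hour.
Year 1: 4,029 × $36 = $145,044. Book value $529,956.
Year 2: 4,422 × $36 = $159,192. Book value $370,764.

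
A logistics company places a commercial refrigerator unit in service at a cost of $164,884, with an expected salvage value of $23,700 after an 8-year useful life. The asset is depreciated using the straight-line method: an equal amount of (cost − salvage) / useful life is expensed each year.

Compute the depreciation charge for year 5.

$17,648

Depreciable base = $164,884 − $23,700 = $141,184.
Annual expense = $141,184 / 8 = $17,648.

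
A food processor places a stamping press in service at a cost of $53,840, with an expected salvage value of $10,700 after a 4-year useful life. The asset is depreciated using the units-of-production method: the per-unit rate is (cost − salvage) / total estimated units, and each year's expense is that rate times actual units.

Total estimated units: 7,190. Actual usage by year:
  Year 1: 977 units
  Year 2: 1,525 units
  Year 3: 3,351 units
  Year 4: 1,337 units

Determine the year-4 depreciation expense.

Depreciable base = $53,840 − $10,700 = $43,140.
Rate = $43,140 / 7,190 units = $6 per unit.
Year 1: 977 × $6 = $5,862. Book value $47,978.
Year 2: 1,525 × $6 = $9,150. Book value $38,828.
Year 3: 3,351 × $6 = $20,106. Book value $18,722.
Year 4: 1,337 × $6 = $8,022. Book value $10,700.

$8,022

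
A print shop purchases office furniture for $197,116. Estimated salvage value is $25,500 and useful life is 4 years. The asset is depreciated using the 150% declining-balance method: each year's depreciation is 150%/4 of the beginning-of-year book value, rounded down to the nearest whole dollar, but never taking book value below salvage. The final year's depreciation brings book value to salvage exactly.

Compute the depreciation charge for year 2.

$46,199

Depreciable base = $197,116 − $25,500 = $171,616.
Year 1: ⌊$197,116 × 150%/4⌋ = $73,918. Book value $123,198.
Year 2: ⌊$123,198 × 150%/4⌋ = $46,199. Book value $76,999.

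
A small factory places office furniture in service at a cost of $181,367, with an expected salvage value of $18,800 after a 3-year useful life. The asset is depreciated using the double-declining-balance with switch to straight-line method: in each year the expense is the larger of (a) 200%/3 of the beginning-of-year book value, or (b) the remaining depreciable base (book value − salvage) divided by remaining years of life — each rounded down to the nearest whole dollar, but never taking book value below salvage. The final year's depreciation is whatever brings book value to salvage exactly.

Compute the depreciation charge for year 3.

Depreciable base = $181,367 − $18,800 = $162,567.
Year 1: DB = ⌊$181,367 × 200%/3⌋ = $120,911; SL = ⌊$162,567/3⌋ = $54,189 → take DB $120,911. Book value $60,456.
Year 2: DB = ⌊$60,456 × 200%/3⌋ = $40,304; SL = ⌊$41,656/2⌋ = $20,828 → take DB $40,304. Book value $20,152.
Year 3 (final): $20,152 − $18,800 = $1,352. Book value $18,800.

$1,352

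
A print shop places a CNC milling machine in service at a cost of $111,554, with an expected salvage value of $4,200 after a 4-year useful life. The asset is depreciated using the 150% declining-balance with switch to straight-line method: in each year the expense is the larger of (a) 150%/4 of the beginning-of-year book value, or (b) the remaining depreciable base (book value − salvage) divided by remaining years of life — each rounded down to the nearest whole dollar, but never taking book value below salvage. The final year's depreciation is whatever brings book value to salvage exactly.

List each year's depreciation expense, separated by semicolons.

$41,832; $26,145; $19,688; $19,689

Depreciable base = $111,554 − $4,200 = $107,354.
Year 1: DB = ⌊$111,554 × 150%/4⌋ = $41,832; SL = ⌊$107,354/4⌋ = $26,838 → take DB $41,832. Book value $69,722.
Year 2: DB = ⌊$69,722 × 150%/4⌋ = $26,145; SL = ⌊$65,522/3⌋ = $21,840 → take DB $26,145. Book value $43,577.
Year 3: DB = ⌊$43,577 × 150%/4⌋ = $16,341; SL = ⌊$39,377/2⌋ = $19,688 → take SL $19,688. Book value $23,889.
Year 4 (final): $23,889 − $4,200 = $19,689. Book value $4,200.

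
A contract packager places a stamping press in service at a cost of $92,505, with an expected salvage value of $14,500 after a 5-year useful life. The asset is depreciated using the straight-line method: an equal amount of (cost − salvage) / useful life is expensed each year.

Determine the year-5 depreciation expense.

$15,601

Depreciable base = $92,505 − $14,500 = $78,005.
Annual expense = $78,005 / 5 = $15,601.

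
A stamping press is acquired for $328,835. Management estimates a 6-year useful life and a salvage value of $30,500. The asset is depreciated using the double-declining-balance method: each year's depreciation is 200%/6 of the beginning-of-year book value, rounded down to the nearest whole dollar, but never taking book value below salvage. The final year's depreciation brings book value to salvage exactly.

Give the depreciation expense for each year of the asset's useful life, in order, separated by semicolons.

$109,611; $73,074; $48,716; $32,478; $21,652; $12,804

Depreciable base = $328,835 − $30,500 = $298,335.
Year 1: ⌊$328,835 × 200%/6⌋ = $109,611. Book value $219,224.
Year 2: ⌊$219,224 × 200%/6⌋ = $73,074. Book value $146,150.
Year 3: ⌊$146,150 × 200%/6⌋ = $48,716. Book value $97,434.
Year 4: ⌊$97,434 × 200%/6⌋ = $32,478. Book value $64,956.
Year 5: ⌊$64,956 × 200%/6⌋ = $21,652. Book value $43,304.
Year 6 (final): $43,304 − $30,500 = $12,804. Book value $30,500.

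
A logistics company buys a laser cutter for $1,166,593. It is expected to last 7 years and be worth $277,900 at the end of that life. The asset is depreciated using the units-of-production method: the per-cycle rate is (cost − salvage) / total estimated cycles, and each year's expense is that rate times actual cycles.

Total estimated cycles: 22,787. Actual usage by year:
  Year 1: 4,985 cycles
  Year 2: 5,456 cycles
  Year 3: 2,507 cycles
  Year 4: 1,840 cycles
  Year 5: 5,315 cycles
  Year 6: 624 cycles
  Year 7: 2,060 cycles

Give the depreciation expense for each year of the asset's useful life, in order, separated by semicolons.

$194,415; $212,784; $97,773; $71,760; $207,285; $24,336; $80,340

Depreciable base = $1,166,593 − $277,900 = $888,693.
Rate = $888,693 / 22,787 cycles = $39 per cycle.
Year 1: 4,985 × $39 = $194,415. Book value $972,178.
Year 2: 5,456 × $39 = $212,784. Book value $759,394.
Year 3: 2,507 × $39 = $97,773. Book value $661,621.
Year 4: 1,840 × $39 = $71,760. Book value $589,861.
Year 5: 5,315 × $39 = $207,285. Book value $382,576.
Year 6: 624 × $39 = $24,336. Book value $358,240.
Year 7: 2,060 × $39 = $80,340. Book value $277,900.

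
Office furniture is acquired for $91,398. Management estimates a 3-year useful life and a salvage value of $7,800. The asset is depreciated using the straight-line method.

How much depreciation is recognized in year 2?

Depreciable base = $91,398 − $7,800 = $83,598.
Annual expense = $83,598 / 3 = $27,866.

$27,866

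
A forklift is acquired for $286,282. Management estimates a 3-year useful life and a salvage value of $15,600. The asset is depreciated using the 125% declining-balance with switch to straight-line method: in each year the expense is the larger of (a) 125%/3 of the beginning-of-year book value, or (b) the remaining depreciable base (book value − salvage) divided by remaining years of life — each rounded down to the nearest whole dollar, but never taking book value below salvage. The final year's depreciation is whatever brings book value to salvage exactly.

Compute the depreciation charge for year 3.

$75,699

Depreciable base = $286,282 − $15,600 = $270,682.
Year 1: DB = ⌊$286,282 × 125%/3⌋ = $119,284; SL = ⌊$270,682/3⌋ = $90,227 → take DB $119,284. Book value $166,998.
Year 2: DB = ⌊$166,998 × 125%/3⌋ = $69,582; SL = ⌊$151,398/2⌋ = $75,699 → take SL $75,699. Book value $91,299.
Year 3 (final): $91,299 − $15,600 = $75,699. Book value $15,600.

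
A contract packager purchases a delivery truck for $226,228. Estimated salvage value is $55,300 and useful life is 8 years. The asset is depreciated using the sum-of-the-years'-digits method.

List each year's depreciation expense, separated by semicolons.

Depreciable base = $226,228 − $55,300 = $170,928.
Sum of the years' digits = 8+7+6+5+4+3+2+1 = 36.
Year 1: $170,928 × 8/36 = $37,984. Book value $188,244.
Year 2: $170,928 × 7/36 = $33,236. Book value $155,008.
Year 3: $170,928 × 6/36 = $28,488. Book value $126,520.
Year 4: $170,928 × 5/36 = $23,740. Book value $102,780.
Year 5: $170,928 × 4/36 = $18,992. Book value $83,788.
Year 6: $170,928 × 3/36 = $14,244. Book value $69,544.
Year 7: $170,928 × 2/36 = $9,496. Book value $60,048.
Year 8: $170,928 × 1/36 = $4,748. Book value $55,300.

$37,984; $33,236; $28,488; $23,740; $18,992; $14,244; $9,496; $4,748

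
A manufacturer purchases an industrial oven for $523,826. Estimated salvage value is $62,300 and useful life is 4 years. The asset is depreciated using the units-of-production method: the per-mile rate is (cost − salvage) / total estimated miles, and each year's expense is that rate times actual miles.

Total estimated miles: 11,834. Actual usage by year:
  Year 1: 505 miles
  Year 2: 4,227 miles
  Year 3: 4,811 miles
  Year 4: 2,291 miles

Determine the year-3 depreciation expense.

$187,629

Depreciable base = $523,826 − $62,300 = $461,526.
Rate = $461,526 / 11,834 miles = $39 per mile.
Year 1: 505 × $39 = $19,695. Book value $504,131.
Year 2: 4,227 × $39 = $164,853. Book value $339,278.
Year 3: 4,811 × $39 = $187,629. Book value $151,649.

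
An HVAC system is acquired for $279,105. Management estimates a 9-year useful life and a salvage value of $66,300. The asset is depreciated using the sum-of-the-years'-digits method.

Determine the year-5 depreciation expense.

$23,645

Depreciable base = $279,105 − $66,300 = $212,805.
Sum of the years' digits = 9+8+7+6+5+4+3+2+1 = 45.
Year 1: $212,805 × 9/45 = $42,561. Book value $236,544.
Year 2: $212,805 × 8/45 = $37,832. Book value $198,712.
Year 3: $212,805 × 7/45 = $33,103. Book value $165,609.
Year 4: $212,805 × 6/45 = $28,374. Book value $137,235.
Year 5: $212,805 × 5/45 = $23,645. Book value $113,590.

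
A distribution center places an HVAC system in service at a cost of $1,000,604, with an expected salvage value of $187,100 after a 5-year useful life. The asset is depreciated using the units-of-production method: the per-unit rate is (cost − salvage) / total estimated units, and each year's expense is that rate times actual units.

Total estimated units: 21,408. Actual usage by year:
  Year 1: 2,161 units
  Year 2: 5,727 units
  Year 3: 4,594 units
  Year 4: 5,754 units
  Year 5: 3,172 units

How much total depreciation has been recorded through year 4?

$692,968

Depreciable base = $1,000,604 − $187,100 = $813,504.
Rate = $813,504 / 21,408 units = $38 per unit.
Year 1: 2,161 × $38 = $82,118. Book value $918,486.
Year 2: 5,727 × $38 = $217,626. Book value $700,860.
Year 3: 4,594 × $38 = $174,572. Book value $526,288.
Year 4: 5,754 × $38 = $218,652. Book value $307,636.
Accumulated through year 4 = $1,000,604 − $307,636 = $692,968.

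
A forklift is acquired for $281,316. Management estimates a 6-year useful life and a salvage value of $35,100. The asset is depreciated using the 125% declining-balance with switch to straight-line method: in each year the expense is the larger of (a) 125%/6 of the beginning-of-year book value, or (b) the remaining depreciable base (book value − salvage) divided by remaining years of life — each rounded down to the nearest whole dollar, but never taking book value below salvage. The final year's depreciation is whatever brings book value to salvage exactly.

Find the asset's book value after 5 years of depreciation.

Depreciable base = $281,316 − $35,100 = $246,216.
Year 1: DB = ⌊$281,316 × 125%/6⌋ = $58,607; SL = ⌊$246,216/6⌋ = $41,036 → take DB $58,607. Book value $222,709.
Year 2: DB = ⌊$222,709 × 125%/6⌋ = $46,397; SL = ⌊$187,609/5⌋ = $37,521 → take DB $46,397. Book value $176,312.
Year 3: DB = ⌊$176,312 × 125%/6⌋ = $36,731; SL = ⌊$141,212/4⌋ = $35,303 → take DB $36,731. Book value $139,581.
Year 4: DB = ⌊$139,581 × 125%/6⌋ = $29,079; SL = ⌊$104,481/3⌋ = $34,827 → take SL $34,827. Book value $104,754.
Year 5: DB = ⌊$104,754 × 125%/6⌋ = $21,823; SL = ⌊$69,654/2⌋ = $34,827 → take SL $34,827. Book value $69,927.

$69,927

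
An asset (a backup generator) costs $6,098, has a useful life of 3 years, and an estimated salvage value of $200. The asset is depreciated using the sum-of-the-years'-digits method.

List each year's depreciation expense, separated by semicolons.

Depreciable base = $6,098 − $200 = $5,898.
Sum of the years' digits = 3+2+1 = 6.
Year 1: $5,898 × 3/6 = $2,949. Book value $3,149.
Year 2: $5,898 × 2/6 = $1,966. Book value $1,183.
Year 3: $5,898 × 1/6 = $983. Book value $200.

$2,949; $1,966; $983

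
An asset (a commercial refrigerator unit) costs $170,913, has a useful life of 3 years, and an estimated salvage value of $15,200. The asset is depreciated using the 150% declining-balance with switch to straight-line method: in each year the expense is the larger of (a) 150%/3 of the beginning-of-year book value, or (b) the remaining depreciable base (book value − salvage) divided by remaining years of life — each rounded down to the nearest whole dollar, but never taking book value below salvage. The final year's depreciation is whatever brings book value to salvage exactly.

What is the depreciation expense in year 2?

$42,728

Depreciable base = $170,913 − $15,200 = $155,713.
Year 1: DB = ⌊$170,913 × 150%/3⌋ = $85,456; SL = ⌊$155,713/3⌋ = $51,904 → take DB $85,456. Book value $85,457.
Year 2: DB = ⌊$85,457 × 150%/3⌋ = $42,728; SL = ⌊$70,257/2⌋ = $35,128 → take DB $42,728. Book value $42,729.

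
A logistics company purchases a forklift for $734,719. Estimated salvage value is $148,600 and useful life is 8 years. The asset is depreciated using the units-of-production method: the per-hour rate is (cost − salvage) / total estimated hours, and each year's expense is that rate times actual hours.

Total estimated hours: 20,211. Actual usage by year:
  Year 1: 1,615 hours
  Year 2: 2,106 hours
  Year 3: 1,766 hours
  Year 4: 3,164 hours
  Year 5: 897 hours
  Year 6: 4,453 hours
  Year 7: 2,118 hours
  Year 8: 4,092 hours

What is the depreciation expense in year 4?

Depreciable base = $734,719 − $148,600 = $586,119.
Rate = $586,119 / 20,211 hours = $29 per hour.
Year 1: 1,615 × $29 = $46,835. Book value $687,884.
Year 2: 2,106 × $29 = $61,074. Book value $626,810.
Year 3: 1,766 × $29 = $51,214. Book value $575,596.
Year 4: 3,164 × $29 = $91,756. Book value $483,840.

$91,756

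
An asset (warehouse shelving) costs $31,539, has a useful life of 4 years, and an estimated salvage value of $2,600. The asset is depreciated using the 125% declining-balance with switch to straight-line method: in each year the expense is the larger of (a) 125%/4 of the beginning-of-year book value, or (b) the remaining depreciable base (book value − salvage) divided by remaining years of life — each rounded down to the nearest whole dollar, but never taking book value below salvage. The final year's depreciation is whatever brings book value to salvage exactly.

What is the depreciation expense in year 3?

Depreciable base = $31,539 − $2,600 = $28,939.
Year 1: DB = ⌊$31,539 × 125%/4⌋ = $9,855; SL = ⌊$28,939/4⌋ = $7,234 → take DB $9,855. Book value $21,684.
Year 2: DB = ⌊$21,684 × 125%/4⌋ = $6,776; SL = ⌊$19,084/3⌋ = $6,361 → take DB $6,776. Book value $14,908.
Year 3: DB = ⌊$14,908 × 125%/4⌋ = $4,658; SL = ⌊$12,308/2⌋ = $6,154 → take SL $6,154. Book value $8,754.

$6,154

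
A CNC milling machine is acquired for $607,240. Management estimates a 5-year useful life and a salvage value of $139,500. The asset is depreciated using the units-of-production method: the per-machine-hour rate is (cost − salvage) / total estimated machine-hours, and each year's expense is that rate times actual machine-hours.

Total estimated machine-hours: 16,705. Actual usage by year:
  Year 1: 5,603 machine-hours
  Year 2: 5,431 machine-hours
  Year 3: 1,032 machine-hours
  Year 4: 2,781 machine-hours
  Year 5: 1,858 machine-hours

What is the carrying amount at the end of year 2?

Depreciable base = $607,240 − $139,500 = $467,740.
Rate = $467,740 / 16,705 machine-hours = $28 per machine-hour.
Year 1: 5,603 × $28 = $156,884. Book value $450,356.
Year 2: 5,431 × $28 = $152,068. Book value $298,288.

$298,288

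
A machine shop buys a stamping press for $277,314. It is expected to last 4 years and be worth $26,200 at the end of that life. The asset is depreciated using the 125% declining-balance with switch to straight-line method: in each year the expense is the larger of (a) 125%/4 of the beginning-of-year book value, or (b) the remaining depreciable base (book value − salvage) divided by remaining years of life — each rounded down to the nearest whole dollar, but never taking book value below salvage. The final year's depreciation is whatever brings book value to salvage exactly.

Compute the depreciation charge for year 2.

Depreciable base = $277,314 − $26,200 = $251,114.
Year 1: DB = ⌊$277,314 × 125%/4⌋ = $86,660; SL = ⌊$251,114/4⌋ = $62,778 → take DB $86,660. Book value $190,654.
Year 2: DB = ⌊$190,654 × 125%/4⌋ = $59,579; SL = ⌊$164,454/3⌋ = $54,818 → take DB $59,579. Book value $131,075.

$59,579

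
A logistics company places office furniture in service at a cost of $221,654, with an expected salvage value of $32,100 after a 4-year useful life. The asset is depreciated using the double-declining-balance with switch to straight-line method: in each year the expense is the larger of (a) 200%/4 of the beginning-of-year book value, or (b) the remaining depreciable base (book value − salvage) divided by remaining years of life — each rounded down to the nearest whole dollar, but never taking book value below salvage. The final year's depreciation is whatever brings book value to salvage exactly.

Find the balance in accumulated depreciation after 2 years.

$166,240

Depreciable base = $221,654 − $32,100 = $189,554.
Year 1: DB = ⌊$221,654 × 200%/4⌋ = $110,827; SL = ⌊$189,554/4⌋ = $47,388 → take DB $110,827. Book value $110,827.
Year 2: DB = ⌊$110,827 × 200%/4⌋ = $55,413; SL = ⌊$78,727/3⌋ = $26,242 → take DB $55,413. Book value $55,414.
Accumulated through year 2 = $221,654 − $55,414 = $166,240.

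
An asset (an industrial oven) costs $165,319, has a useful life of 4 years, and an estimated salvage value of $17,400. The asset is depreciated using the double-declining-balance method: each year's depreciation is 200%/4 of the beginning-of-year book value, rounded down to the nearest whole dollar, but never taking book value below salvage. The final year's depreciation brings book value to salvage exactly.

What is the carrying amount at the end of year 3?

$20,665

Depreciable base = $165,319 − $17,400 = $147,919.
Year 1: ⌊$165,319 × 200%/4⌋ = $82,659. Book value $82,660.
Year 2: ⌊$82,660 × 200%/4⌋ = $41,330. Book value $41,330.
Year 3: ⌊$41,330 × 200%/4⌋ = $20,665. Book value $20,665.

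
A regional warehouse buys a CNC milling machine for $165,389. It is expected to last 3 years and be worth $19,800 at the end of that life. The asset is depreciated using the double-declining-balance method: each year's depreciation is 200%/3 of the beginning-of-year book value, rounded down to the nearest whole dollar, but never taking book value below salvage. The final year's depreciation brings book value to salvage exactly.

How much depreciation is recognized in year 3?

Depreciable base = $165,389 − $19,800 = $145,589.
Year 1: ⌊$165,389 × 200%/3⌋ = $110,259. Book value $55,130.
Year 2: ⌊$55,130 × 200%/3⌋ = $36,753, capped at $35,330. Book value $19,800.
Year 3 (final): $19,800 − $19,800 = $0. Book value $19,800.

$0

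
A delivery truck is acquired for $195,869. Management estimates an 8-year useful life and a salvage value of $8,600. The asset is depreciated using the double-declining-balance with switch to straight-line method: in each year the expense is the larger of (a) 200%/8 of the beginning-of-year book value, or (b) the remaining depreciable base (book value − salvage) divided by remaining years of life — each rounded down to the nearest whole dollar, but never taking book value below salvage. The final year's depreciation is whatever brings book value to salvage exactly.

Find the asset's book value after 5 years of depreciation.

$46,482

Depreciable base = $195,869 − $8,600 = $187,269.
Year 1: DB = ⌊$195,869 × 200%/8⌋ = $48,967; SL = ⌊$187,269/8⌋ = $23,408 → take DB $48,967. Book value $146,902.
Year 2: DB = ⌊$146,902 × 200%/8⌋ = $36,725; SL = ⌊$138,302/7⌋ = $19,757 → take DB $36,725. Book value $110,177.
Year 3: DB = ⌊$110,177 × 200%/8⌋ = $27,544; SL = ⌊$101,577/6⌋ = $16,929 → take DB $27,544. Book value $82,633.
Year 4: DB = ⌊$82,633 × 200%/8⌋ = $20,658; SL = ⌊$74,033/5⌋ = $14,806 → take DB $20,658. Book value $61,975.
Year 5: DB = ⌊$61,975 × 200%/8⌋ = $15,493; SL = ⌊$53,375/4⌋ = $13,343 → take DB $15,493. Book value $46,482.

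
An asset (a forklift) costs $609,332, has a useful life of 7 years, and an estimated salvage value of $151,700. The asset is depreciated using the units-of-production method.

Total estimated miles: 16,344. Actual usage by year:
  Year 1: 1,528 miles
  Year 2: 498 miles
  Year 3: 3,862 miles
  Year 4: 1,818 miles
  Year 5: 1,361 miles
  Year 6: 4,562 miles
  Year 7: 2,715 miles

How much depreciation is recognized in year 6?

Depreciable base = $609,332 − $151,700 = $457,632.
Rate = $457,632 / 16,344 miles = $28 per mile.
Year 1: 1,528 × $28 = $42,784. Book value $566,548.
Year 2: 498 × $28 = $13,944. Book value $552,604.
Year 3: 3,862 × $28 = $108,136. Book value $444,468.
Year 4: 1,818 × $28 = $50,904. Book value $393,564.
Year 5: 1,361 × $28 = $38,108. Book value $355,456.
Year 6: 4,562 × $28 = $127,736. Book value $227,720.

$127,736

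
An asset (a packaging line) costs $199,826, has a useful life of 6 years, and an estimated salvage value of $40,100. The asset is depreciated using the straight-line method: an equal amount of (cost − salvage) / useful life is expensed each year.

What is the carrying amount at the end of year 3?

$119,963

Depreciable base = $199,826 − $40,100 = $159,726.
Annual expense = $159,726 / 6 = $26,621.
End of year 1: book value $173,205.
End of year 2: book value $146,584.
End of year 3: book value $119,963.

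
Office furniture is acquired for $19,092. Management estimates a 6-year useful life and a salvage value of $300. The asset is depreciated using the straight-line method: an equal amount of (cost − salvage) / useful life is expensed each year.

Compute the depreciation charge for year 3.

$3,132

Depreciable base = $19,092 − $300 = $18,792.
Annual expense = $18,792 / 6 = $3,132.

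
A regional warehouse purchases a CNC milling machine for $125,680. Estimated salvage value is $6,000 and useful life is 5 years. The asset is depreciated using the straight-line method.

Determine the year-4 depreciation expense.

$23,936

Depreciable base = $125,680 − $6,000 = $119,680.
Annual expense = $119,680 / 5 = $23,936.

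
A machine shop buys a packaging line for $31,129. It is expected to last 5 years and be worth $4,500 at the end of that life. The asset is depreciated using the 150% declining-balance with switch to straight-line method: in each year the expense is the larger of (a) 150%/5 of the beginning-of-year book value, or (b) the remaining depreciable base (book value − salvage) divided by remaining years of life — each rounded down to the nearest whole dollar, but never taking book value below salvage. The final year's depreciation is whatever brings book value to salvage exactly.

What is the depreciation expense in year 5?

Depreciable base = $31,129 − $4,500 = $26,629.
Year 1: DB = ⌊$31,129 × 150%/5⌋ = $9,338; SL = ⌊$26,629/5⌋ = $5,325 → take DB $9,338. Book value $21,791.
Year 2: DB = ⌊$21,791 × 150%/5⌋ = $6,537; SL = ⌊$17,291/4⌋ = $4,322 → take DB $6,537. Book value $15,254.
Year 3: DB = ⌊$15,254 × 150%/5⌋ = $4,576; SL = ⌊$10,754/3⌋ = $3,584 → take DB $4,576. Book value $10,678.
Year 4: DB = ⌊$10,678 × 150%/5⌋ = $3,203; SL = ⌊$6,178/2⌋ = $3,089 → take DB $3,203. Book value $7,475.
Year 5 (final): $7,475 − $4,500 = $2,975. Book value $4,500.

$2,975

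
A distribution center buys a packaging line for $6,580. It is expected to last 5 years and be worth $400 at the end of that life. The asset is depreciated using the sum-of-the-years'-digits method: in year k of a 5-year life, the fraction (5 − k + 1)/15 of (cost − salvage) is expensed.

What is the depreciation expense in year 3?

Depreciable base = $6,580 − $400 = $6,180.
Sum of the years' digits = 5+4+3+2+1 = 15.
Year 1: $6,180 × 5/15 = $2,060. Book value $4,520.
Year 2: $6,180 × 4/15 = $1,648. Book value $2,872.
Year 3: $6,180 × 3/15 = $1,236. Book value $1,636.

$1,236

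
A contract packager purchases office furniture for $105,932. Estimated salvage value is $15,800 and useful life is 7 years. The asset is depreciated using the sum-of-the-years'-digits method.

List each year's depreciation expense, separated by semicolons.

Depreciable base = $105,932 − $15,800 = $90,132.
Sum of the years' digits = 7+6+5+4+3+2+1 = 28.
Year 1: $90,132 × 7/28 = $22,533. Book value $83,399.
Year 2: $90,132 × 6/28 = $19,314. Book value $64,085.
Year 3: $90,132 × 5/28 = $16,095. Book value $47,990.
Year 4: $90,132 × 4/28 = $12,876. Book value $35,114.
Year 5: $90,132 × 3/28 = $9,657. Book value $25,457.
Year 6: $90,132 × 2/28 = $6,438. Book value $19,019.
Year 7: $90,132 × 1/28 = $3,219. Book value $15,800.

$22,533; $19,314; $16,095; $12,876; $9,657; $6,438; $3,219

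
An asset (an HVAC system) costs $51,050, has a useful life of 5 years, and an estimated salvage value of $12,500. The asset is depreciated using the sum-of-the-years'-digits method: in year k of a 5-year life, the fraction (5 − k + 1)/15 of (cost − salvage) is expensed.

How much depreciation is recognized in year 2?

$10,280

Depreciable base = $51,050 − $12,500 = $38,550.
Sum of the years' digits = 5+4+3+2+1 = 15.
Year 1: $38,550 × 5/15 = $12,850. Book value $38,200.
Year 2: $38,550 × 4/15 = $10,280. Book value $27,920.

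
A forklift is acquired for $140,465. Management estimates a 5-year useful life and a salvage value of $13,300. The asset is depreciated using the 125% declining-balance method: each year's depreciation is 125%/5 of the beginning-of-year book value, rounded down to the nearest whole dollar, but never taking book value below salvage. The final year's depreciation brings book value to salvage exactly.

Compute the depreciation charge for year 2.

$26,337

Depreciable base = $140,465 − $13,300 = $127,165.
Year 1: ⌊$140,465 × 125%/5⌋ = $35,116. Book value $105,349.
Year 2: ⌊$105,349 × 125%/5⌋ = $26,337. Book value $79,012.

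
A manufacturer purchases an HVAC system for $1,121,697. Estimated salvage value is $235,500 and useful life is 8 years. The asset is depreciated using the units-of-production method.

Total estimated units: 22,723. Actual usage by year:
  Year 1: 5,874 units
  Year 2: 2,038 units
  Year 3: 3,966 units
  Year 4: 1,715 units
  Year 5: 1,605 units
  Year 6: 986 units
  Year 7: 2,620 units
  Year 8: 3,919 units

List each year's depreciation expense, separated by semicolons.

Depreciable base = $1,121,697 − $235,500 = $886,197.
Rate = $886,197 / 22,723 units = $39 per unit.
Year 1: 5,874 × $39 = $229,086. Book value $892,611.
Year 2: 2,038 × $39 = $79,482. Book value $813,129.
Year 3: 3,966 × $39 = $154,674. Book value $658,455.
Year 4: 1,715 × $39 = $66,885. Book value $591,570.
Year 5: 1,605 × $39 = $62,595. Book value $528,975.
Year 6: 986 × $39 = $38,454. Book value $490,521.
Year 7: 2,620 × $39 = $102,180. Book value $388,341.
Year 8: 3,919 × $39 = $152,841. Book value $235,500.

$229,086; $79,482; $154,674; $66,885; $62,595; $38,454; $102,180; $152,841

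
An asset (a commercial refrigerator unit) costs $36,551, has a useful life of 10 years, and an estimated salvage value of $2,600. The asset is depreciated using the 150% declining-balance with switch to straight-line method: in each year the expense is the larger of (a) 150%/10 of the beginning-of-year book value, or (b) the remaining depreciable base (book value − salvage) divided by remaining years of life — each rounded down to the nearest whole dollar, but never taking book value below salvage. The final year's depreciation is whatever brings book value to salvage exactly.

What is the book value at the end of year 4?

Depreciable base = $36,551 − $2,600 = $33,951.
Year 1: DB = ⌊$36,551 × 150%/10⌋ = $5,482; SL = ⌊$33,951/10⌋ = $3,395 → take DB $5,482. Book value $31,069.
Year 2: DB = ⌊$31,069 × 150%/10⌋ = $4,660; SL = ⌊$28,469/9⌋ = $3,163 → take DB $4,660. Book value $26,409.
Year 3: DB = ⌊$26,409 × 150%/10⌋ = $3,961; SL = ⌊$23,809/8⌋ = $2,976 → take DB $3,961. Book value $22,448.
Year 4: DB = ⌊$22,448 × 150%/10⌋ = $3,367; SL = ⌊$19,848/7⌋ = $2,835 → take DB $3,367. Book value $19,081.

$19,081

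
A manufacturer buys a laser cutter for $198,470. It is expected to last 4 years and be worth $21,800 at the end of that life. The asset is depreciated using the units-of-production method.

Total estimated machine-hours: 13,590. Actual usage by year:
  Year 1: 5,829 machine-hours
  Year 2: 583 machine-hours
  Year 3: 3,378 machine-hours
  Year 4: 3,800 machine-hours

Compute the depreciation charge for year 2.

Depreciable base = $198,470 − $21,800 = $176,670.
Rate = $176,670 / 13,590 machine-hours = $13 per machine-hour.
Year 1: 5,829 × $13 = $75,777. Book value $122,693.
Year 2: 583 × $13 = $7,579. Book value $115,114.

$7,579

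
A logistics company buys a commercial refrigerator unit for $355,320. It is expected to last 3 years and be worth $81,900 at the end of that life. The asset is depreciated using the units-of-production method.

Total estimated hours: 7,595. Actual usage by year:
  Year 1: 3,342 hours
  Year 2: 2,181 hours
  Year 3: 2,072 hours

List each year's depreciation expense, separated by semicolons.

$120,312; $78,516; $74,592

Depreciable base = $355,320 − $81,900 = $273,420.
Rate = $273,420 / 7,595 hours = $36 per hour.
Year 1: 3,342 × $36 = $120,312. Book value $235,008.
Year 2: 2,181 × $36 = $78,516. Book value $156,492.
Year 3: 2,072 × $36 = $74,592. Book value $81,900.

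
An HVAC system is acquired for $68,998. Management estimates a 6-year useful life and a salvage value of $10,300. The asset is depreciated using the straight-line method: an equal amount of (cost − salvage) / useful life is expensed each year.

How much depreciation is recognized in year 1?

Depreciable base = $68,998 − $10,300 = $58,698.
Annual expense = $58,698 / 6 = $9,783.

$9,783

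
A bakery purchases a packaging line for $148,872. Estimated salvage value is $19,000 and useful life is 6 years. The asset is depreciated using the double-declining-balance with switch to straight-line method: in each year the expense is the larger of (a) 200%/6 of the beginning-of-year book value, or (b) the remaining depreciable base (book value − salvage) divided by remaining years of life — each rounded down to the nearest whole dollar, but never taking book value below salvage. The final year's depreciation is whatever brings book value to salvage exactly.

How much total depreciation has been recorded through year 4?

Depreciable base = $148,872 − $19,000 = $129,872.
Year 1: DB = ⌊$148,872 × 200%/6⌋ = $49,624; SL = ⌊$129,872/6⌋ = $21,645 → take DB $49,624. Book value $99,248.
Year 2: DB = ⌊$99,248 × 200%/6⌋ = $33,082; SL = ⌊$80,248/5⌋ = $16,049 → take DB $33,082. Book value $66,166.
Year 3: DB = ⌊$66,166 × 200%/6⌋ = $22,055; SL = ⌊$47,166/4⌋ = $11,791 → take DB $22,055. Book value $44,111.
Year 4: DB = ⌊$44,111 × 200%/6⌋ = $14,703; SL = ⌊$25,111/3⌋ = $8,370 → take DB $14,703. Book value $29,408.
Accumulated through year 4 = $148,872 − $29,408 = $119,464.

$119,464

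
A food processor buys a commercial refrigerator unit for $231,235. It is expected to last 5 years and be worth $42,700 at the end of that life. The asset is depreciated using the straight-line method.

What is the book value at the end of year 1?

Depreciable base = $231,235 − $42,700 = $188,535.
Annual expense = $188,535 / 5 = $37,707.
End of year 1: book value $193,528.

$193,528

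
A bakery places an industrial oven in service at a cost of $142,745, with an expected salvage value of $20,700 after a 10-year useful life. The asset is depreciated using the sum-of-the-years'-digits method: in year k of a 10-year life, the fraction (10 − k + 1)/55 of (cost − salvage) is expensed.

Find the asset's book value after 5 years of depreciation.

$53,985

Depreciable base = $142,745 − $20,700 = $122,045.
Sum of the years' digits = 10+9+8+7+6+5+4+3+2+1 = 55.
Year 1: $122,045 × 10/55 = $22,190. Book value $120,555.
Year 2: $122,045 × 9/55 = $19,971. Book value $100,584.
Year 3: $122,045 × 8/55 = $17,752. Book value $82,832.
Year 4: $122,045 × 7/55 = $15,533. Book value $67,299.
Year 5: $122,045 × 6/55 = $13,314. Book value $53,985.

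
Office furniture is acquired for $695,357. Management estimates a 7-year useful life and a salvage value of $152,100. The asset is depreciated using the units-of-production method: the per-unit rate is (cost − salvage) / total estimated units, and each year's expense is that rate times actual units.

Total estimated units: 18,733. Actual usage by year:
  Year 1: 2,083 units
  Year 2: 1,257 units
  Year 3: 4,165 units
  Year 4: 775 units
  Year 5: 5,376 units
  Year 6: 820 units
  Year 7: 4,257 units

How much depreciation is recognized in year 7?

Depreciable base = $695,357 − $152,100 = $543,257.
Rate = $543,257 / 18,733 units = $29 per unit.
Year 1: 2,083 × $29 = $60,407. Book value $634,950.
Year 2: 1,257 × $29 = $36,453. Book value $598,497.
Year 3: 4,165 × $29 = $120,785. Book value $477,712.
Year 4: 775 × $29 = $22,475. Book value $455,237.
Year 5: 5,376 × $29 = $155,904. Book value $299,333.
Year 6: 820 × $29 = $23,780. Book value $275,553.
Year 7: 4,257 × $29 = $123,453. Book value $152,100.

$123,453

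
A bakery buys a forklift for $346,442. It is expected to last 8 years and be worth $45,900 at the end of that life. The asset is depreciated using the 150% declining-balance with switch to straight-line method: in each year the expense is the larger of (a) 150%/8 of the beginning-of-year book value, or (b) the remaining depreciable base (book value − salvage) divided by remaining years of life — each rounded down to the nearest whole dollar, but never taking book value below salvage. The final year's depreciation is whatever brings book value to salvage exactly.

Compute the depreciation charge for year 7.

$25,591

Depreciable base = $346,442 − $45,900 = $300,542.
Year 1: DB = ⌊$346,442 × 150%/8⌋ = $64,957; SL = ⌊$300,542/8⌋ = $37,567 → take DB $64,957. Book value $281,485.
Year 2: DB = ⌊$281,485 × 150%/8⌋ = $52,778; SL = ⌊$235,585/7⌋ = $33,655 → take DB $52,778. Book value $228,707.
Year 3: DB = ⌊$228,707 × 150%/8⌋ = $42,882; SL = ⌊$182,807/6⌋ = $30,467 → take DB $42,882. Book value $185,825.
Year 4: DB = ⌊$185,825 × 150%/8⌋ = $34,842; SL = ⌊$139,925/5⌋ = $27,985 → take DB $34,842. Book value $150,983.
Year 5: DB = ⌊$150,983 × 150%/8⌋ = $28,309; SL = ⌊$105,083/4⌋ = $26,270 → take DB $28,309. Book value $122,674.
Year 6: DB = ⌊$122,674 × 150%/8⌋ = $23,001; SL = ⌊$76,774/3⌋ = $25,591 → take SL $25,591. Book value $97,083.
Year 7: DB = ⌊$97,083 × 150%/8⌋ = $18,203; SL = ⌊$51,183/2⌋ = $25,591 → take SL $25,591. Book value $71,492.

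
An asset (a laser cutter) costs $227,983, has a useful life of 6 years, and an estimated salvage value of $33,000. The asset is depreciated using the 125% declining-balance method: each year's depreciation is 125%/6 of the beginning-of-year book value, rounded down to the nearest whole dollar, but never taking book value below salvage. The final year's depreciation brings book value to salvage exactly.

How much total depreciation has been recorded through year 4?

Depreciable base = $227,983 − $33,000 = $194,983.
Year 1: ⌊$227,983 × 125%/6⌋ = $47,496. Book value $180,487.
Year 2: ⌊$180,487 × 125%/6⌋ = $37,601. Book value $142,886.
Year 3: ⌊$142,886 × 125%/6⌋ = $29,767. Book value $113,119.
Year 4: ⌊$113,119 × 125%/6⌋ = $23,566. Book value $89,553.
Accumulated through year 4 = $227,983 − $89,553 = $138,430.

$138,430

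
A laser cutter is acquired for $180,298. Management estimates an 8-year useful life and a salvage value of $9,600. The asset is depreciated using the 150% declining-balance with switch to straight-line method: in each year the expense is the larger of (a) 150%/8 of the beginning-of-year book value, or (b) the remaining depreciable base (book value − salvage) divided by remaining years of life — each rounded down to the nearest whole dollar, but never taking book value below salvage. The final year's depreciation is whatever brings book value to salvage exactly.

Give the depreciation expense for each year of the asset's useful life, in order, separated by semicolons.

Depreciable base = $180,298 − $9,600 = $170,698.
Year 1: DB = ⌊$180,298 × 150%/8⌋ = $33,805; SL = ⌊$170,698/8⌋ = $21,337 → take DB $33,805. Book value $146,493.
Year 2: DB = ⌊$146,493 × 150%/8⌋ = $27,467; SL = ⌊$136,893/7⌋ = $19,556 → take DB $27,467. Book value $119,026.
Year 3: DB = ⌊$119,026 × 150%/8⌋ = $22,317; SL = ⌊$109,426/6⌋ = $18,237 → take DB $22,317. Book value $96,709.
Year 4: DB = ⌊$96,709 × 150%/8⌋ = $18,132; SL = ⌊$87,109/5⌋ = $17,421 → take DB $18,132. Book value $78,577.
Year 5: DB = ⌊$78,577 × 150%/8⌋ = $14,733; SL = ⌊$68,977/4⌋ = $17,244 → take SL $17,244. Book value $61,333.
Year 6: DB = ⌊$61,333 × 150%/8⌋ = $11,499; SL = ⌊$51,733/3⌋ = $17,244 → take SL $17,244. Book value $44,089.
Year 7: DB = ⌊$44,089 × 150%/8⌋ = $8,266; SL = ⌊$34,489/2⌋ = $17,244 → take SL $17,244. Book value $26,845.
Year 8 (final): $26,845 − $9,600 = $17,245. Book value $9,600.

$33,805; $27,467; $22,317; $18,132; $17,244; $17,244; $17,244; $17,245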